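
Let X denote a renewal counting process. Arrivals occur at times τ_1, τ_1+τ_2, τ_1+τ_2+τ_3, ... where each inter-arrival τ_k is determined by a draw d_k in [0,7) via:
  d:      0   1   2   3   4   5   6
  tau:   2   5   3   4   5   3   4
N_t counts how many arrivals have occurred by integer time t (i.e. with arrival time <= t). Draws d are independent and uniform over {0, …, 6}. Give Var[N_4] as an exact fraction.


Inter-arrival values over d=0..6: [2, 5, 3, 4, 5, 3, 4]
Each d has probability 1/7, so the pmf of τ is: f(2) = 1/7, f(3) = 2/7, f(4) = 2/7, f(5) = 2/7
Let p_n(j) = P(N_n = j), with p_0 = [1]. Condition on τ_1: p_n(0) = P(τ > n), and for j >= 1, p_n(j) = Σ_{k<=n} f(k)·p_{n−k}(j−1)
p_1 = [1]  (j = 0)
p_2 = [6/7, 1/7]  (j = 0..1)
p_3 = [4/7, 3/7]  (j = 0..1)
p_4 = [2/7, 34/49, 1/49]  (j = 0..2)
E[N_4] = Σ j·p_4(j) = 36/49;  E[N_4²] = Σ j²·p_4(j) = 38/49
Var[N_4] = 38/49 − (36/49)² = 566/2401

566/2401


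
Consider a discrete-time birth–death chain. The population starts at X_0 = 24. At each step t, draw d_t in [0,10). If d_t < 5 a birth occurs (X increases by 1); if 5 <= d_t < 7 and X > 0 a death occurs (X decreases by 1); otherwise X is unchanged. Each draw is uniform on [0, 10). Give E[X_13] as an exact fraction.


X can drop by at most 1 per step and X_0 = 24 > T = 13, so X_t >= 24 − t >= 11 > 0 for every t <= 13: the floor at 0 (the 'and X > 0' condition) never binds. Hence X_13 = X_0 + Σ_{t<13} Y_t with i.i.d. increments Y_t = y(d_t) ∈ {+1, −1, 0}.
Outcome values over d=0..9: [1, 1, 1, 1, 1, -1, -1, 0, 0, 0]
Σy = 3, Σy² = 7, M = 10
μ = 3/10 = 3/10,  σ² = 7/10 − (3/10)² = 61/100
E[X_13] = 24 + 13·(3/10) = 279/10

279/10


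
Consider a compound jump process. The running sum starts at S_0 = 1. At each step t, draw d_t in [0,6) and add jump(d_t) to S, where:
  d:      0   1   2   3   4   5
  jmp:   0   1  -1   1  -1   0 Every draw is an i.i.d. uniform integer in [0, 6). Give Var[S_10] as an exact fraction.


20/3

Outcome values over d=0..5: [0, 1, -1, 1, -1, 0]
Σy = 0, Σy² = 4, M = 6
μ = 0/6 = 0,  σ² = 4/6 − (0)² = 2/3
Independent increments: Var[S_10] = 10·σ² = 10·(2/3) = 20/3


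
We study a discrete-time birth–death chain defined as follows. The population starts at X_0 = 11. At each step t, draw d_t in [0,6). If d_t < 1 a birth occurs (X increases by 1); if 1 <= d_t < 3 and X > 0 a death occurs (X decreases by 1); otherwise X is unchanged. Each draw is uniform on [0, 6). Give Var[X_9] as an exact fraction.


17/4

X can drop by at most 1 per step and X_0 = 11 > T = 9, so X_t >= 11 − t >= 2 > 0 for every t <= 9: the floor at 0 (the 'and X > 0' condition) never binds. Hence X_9 = X_0 + Σ_{t<9} Y_t with i.i.d. increments Y_t = y(d_t) ∈ {+1, −1, 0}.
Outcome values over d=0..5: [1, -1, -1, 0, 0, 0]
Σy = -1, Σy² = 3, M = 6
μ = -1/6 = -1/6,  σ² = 3/6 − (-1/6)² = 17/36
Independent increments: Var[X_9] = 9·σ² = 9·(17/36) = 17/4


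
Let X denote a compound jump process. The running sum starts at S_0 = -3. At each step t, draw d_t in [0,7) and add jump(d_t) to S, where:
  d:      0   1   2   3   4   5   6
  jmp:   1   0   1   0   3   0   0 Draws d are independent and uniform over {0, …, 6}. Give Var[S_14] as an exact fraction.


104/7

Outcome values over d=0..6: [1, 0, 1, 0, 3, 0, 0]
Σy = 5, Σy² = 11, M = 7
μ = 5/7 = 5/7,  σ² = 11/7 − (5/7)² = 52/49
Independent increments: Var[S_14] = 14·σ² = 14·(52/49) = 104/7


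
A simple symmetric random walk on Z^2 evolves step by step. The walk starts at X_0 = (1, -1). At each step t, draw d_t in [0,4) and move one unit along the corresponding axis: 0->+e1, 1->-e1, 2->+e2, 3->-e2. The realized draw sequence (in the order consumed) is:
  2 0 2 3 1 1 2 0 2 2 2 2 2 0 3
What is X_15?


(2, 5)

t=0: X=(1, -1), d=2 → +e2, X_1=(1, 0)
t=1: X=(1, 0), d=0 → +e1, X_2=(2, 0)
t=2: X=(2, 0), d=2 → +e2, X_3=(2, 1)
t=3: X=(2, 1), d=3 → -e2, X_4=(2, 0)
t=4: X=(2, 0), d=1 → -e1, X_5=(1, 0)
t=5: X=(1, 0), d=1 → -e1, X_6=(0, 0)
t=6: X=(0, 0), d=2 → +e2, X_7=(0, 1)
t=7: X=(0, 1), d=0 → +e1, X_8=(1, 1)
t=8: X=(1, 1), d=2 → +e2, X_9=(1, 2)
t=9: X=(1, 2), d=2 → +e2, X_10=(1, 3)
t=10: X=(1, 3), d=2 → +e2, X_11=(1, 4)
t=11: X=(1, 4), d=2 → +e2, X_12=(1, 5)
t=12: X=(1, 5), d=2 → +e2, X_13=(1, 6)
t=13: X=(1, 6), d=0 → +e1, X_14=(2, 6)
t=14: X=(2, 6), d=3 → -e2, X_15=(2, 5)


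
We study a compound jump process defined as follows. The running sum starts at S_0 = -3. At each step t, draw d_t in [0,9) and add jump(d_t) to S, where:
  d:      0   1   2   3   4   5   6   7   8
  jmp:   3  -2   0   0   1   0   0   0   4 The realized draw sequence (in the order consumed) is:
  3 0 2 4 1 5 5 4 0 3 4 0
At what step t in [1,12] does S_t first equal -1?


t=0: S=-3, d=3, jump=0, S_1=-3
t=1: S=-3, d=0, jump=3, S_2=0
t=2: S=0, d=2, jump=0, S_3=0
t=3: S=0, d=4, jump=1, S_4=1
t=4: S=1, d=1, jump=-2, S_5=-1
t=5: S=-1, d=5, jump=0, S_6=-1
t=6: S=-1, d=5, jump=0, S_7=-1
t=7: S=-1, d=4, jump=1, S_8=0
t=8: S=0, d=0, jump=3, S_9=3
t=9: S=3, d=3, jump=0, S_10=3
t=10: S=3, d=4, jump=1, S_11=4
t=11: S=4, d=0, jump=3, S_12=7

5


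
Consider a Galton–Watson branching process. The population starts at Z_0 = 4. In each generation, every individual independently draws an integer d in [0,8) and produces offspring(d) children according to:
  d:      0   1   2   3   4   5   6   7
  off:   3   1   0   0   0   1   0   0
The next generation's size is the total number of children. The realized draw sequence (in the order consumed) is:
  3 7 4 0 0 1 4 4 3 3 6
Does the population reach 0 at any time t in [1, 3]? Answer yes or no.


gen 0: Z_0=4, draws=[3, 7, 4, 0], offspring=[0, 0, 0, 3], Z_1=3
gen 1: Z_1=3, draws=[0, 1, 4], offspring=[3, 1, 0], Z_2=4
gen 2: Z_2=4, draws=[4, 3, 3, 6], offspring=[0, 0, 0, 0], Z_3=0

yes


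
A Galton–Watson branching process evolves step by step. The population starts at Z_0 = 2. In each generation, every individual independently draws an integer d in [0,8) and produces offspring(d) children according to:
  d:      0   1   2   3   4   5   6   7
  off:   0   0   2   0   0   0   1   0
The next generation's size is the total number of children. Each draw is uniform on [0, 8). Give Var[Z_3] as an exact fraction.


Outcome values over d=0..7: [0, 0, 2, 0, 0, 0, 1, 0]
Σy = 3, Σy² = 5, M = 8
μ = 3/8 = 3/8,  σ² = 5/8 − (3/8)² = 31/64
V_0 = 0, E_0 = 2
V_1 = 31/64·E_0 + (3/8)²·V_0 = 31/32;  E_1 = 3/4
V_2 = 31/64·E_1 + (3/8)²·V_1 = 1023/2048;  E_2 = 9/32
V_3 = 31/64·E_2 + (3/8)²·V_2 = 27063/131072;  E_3 = 27/256

27063/131072


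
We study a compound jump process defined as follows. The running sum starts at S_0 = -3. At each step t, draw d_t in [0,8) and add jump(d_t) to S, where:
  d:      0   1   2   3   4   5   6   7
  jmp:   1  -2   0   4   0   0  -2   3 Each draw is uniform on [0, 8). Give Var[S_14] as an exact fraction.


56

Outcome values over d=0..7: [1, -2, 0, 4, 0, 0, -2, 3]
Σy = 4, Σy² = 34, M = 8
μ = 4/8 = 1/2,  σ² = 34/8 − (1/2)² = 4
Independent increments: Var[S_14] = 14·σ² = 14·(4) = 56


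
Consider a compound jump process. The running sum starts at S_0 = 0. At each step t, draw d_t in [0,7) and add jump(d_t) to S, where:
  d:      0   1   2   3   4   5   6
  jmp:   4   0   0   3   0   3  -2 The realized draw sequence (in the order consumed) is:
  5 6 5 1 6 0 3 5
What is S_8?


t=0: S=0, d=5, jump=3, S_1=3
t=1: S=3, d=6, jump=-2, S_2=1
t=2: S=1, d=5, jump=3, S_3=4
t=3: S=4, d=1, jump=0, S_4=4
t=4: S=4, d=6, jump=-2, S_5=2
t=5: S=2, d=0, jump=4, S_6=6
t=6: S=6, d=3, jump=3, S_7=9
t=7: S=9, d=5, jump=3, S_8=12

12


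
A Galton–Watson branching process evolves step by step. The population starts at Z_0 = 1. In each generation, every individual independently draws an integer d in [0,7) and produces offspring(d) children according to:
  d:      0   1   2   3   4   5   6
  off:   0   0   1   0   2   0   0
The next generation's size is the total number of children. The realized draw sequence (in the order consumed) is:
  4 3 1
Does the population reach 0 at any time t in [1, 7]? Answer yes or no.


gen 0: Z_0=1, draws=[4], offspring=[2], Z_1=2
gen 1: Z_1=2, draws=[3, 1], offspring=[0, 0], Z_2=0
gen 2: Z_2=0, draws=[], offspring=[], Z_3=0
gen 3: Z_3=0, draws=[], offspring=[], Z_4=0
gen 4: Z_4=0, draws=[], offspring=[], Z_5=0
gen 5: Z_5=0, draws=[], offspring=[], Z_6=0
gen 6: Z_6=0, draws=[], offspring=[], Z_7=0

yes


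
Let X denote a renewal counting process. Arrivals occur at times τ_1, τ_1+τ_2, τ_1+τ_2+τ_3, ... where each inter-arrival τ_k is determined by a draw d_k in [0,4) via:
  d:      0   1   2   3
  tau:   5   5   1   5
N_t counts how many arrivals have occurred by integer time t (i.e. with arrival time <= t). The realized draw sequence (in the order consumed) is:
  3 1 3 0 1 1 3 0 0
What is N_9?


draw d_1=3: τ_1=5, arrival time A_1=5
draw d_2=1: τ_2=5, arrival time A_2=10
draw d_3=3: τ_3=5, arrival time A_3=15
draw d_4=0: τ_4=5, arrival time A_4=20
draw d_5=1: τ_5=5, arrival time A_5=25
draw d_6=1: τ_6=5, arrival time A_6=30
draw d_7=3: τ_7=5, arrival time A_7=35
draw d_8=0: τ_8=5, arrival time A_8=40
draw d_9=0: τ_9=5, arrival time A_9=45
N_t over t=0..9: 0:0 1:0 2:0 3:0 4:0 5:1 6:1 7:1 8:1 9:1

1


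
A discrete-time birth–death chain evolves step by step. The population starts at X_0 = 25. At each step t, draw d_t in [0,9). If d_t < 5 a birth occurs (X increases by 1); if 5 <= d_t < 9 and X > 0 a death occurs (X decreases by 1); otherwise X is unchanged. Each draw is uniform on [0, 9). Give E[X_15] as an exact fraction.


80/3

X can drop by at most 1 per step and X_0 = 25 > T = 15, so X_t >= 25 − t >= 10 > 0 for every t <= 15: the floor at 0 (the 'and X > 0' condition) never binds. Hence X_15 = X_0 + Σ_{t<15} Y_t with i.i.d. increments Y_t = y(d_t) ∈ {+1, −1, 0}.
Outcome values over d=0..8: [1, 1, 1, 1, 1, -1, -1, -1, -1]
Σy = 1, Σy² = 9, M = 9
μ = 1/9 = 1/9,  σ² = 9/9 − (1/9)² = 80/81
E[X_15] = 25 + 15·(1/9) = 80/3


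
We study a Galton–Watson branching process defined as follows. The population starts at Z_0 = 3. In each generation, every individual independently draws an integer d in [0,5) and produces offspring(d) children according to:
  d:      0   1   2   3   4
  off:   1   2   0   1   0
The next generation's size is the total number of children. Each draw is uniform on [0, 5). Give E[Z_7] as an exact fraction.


49152/78125

Outcome values over d=0..4: [1, 2, 0, 1, 0]
Σy = 4, Σy² = 6, M = 5
μ = 4/5 = 4/5,  σ² = 6/5 − (4/5)² = 14/25
E[Z_0] = 3
E[Z_1] = 4/5·E[Z_0] = 12/5
E[Z_2] = 4/5·E[Z_1] = 48/25
E[Z_3] = 4/5·E[Z_2] = 192/125
E[Z_4] = 4/5·E[Z_3] = 768/625
E[Z_5] = 4/5·E[Z_4] = 3072/3125
E[Z_6] = 4/5·E[Z_5] = 12288/15625
E[Z_7] = 4/5·E[Z_6] = 49152/78125


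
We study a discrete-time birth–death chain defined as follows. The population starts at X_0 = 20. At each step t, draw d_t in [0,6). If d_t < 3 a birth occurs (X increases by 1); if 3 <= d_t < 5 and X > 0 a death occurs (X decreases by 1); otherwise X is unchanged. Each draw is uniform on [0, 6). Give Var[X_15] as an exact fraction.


145/12

X can drop by at most 1 per step and X_0 = 20 > T = 15, so X_t >= 20 − t >= 5 > 0 for every t <= 15: the floor at 0 (the 'and X > 0' condition) never binds. Hence X_15 = X_0 + Σ_{t<15} Y_t with i.i.d. increments Y_t = y(d_t) ∈ {+1, −1, 0}.
Outcome values over d=0..5: [1, 1, 1, -1, -1, 0]
Σy = 1, Σy² = 5, M = 6
μ = 1/6 = 1/6,  σ² = 5/6 − (1/6)² = 29/36
Independent increments: Var[X_15] = 15·σ² = 15·(29/36) = 145/12


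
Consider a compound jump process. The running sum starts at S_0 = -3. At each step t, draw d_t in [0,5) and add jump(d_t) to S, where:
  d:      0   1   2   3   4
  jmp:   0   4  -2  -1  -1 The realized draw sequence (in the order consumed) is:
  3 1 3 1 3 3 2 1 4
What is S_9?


2

t=0: S=-3, d=3, jump=-1, S_1=-4
t=1: S=-4, d=1, jump=4, S_2=0
t=2: S=0, d=3, jump=-1, S_3=-1
t=3: S=-1, d=1, jump=4, S_4=3
t=4: S=3, d=3, jump=-1, S_5=2
t=5: S=2, d=3, jump=-1, S_6=1
t=6: S=1, d=2, jump=-2, S_7=-1
t=7: S=-1, d=1, jump=4, S_8=3
t=8: S=3, d=4, jump=-1, S_9=2


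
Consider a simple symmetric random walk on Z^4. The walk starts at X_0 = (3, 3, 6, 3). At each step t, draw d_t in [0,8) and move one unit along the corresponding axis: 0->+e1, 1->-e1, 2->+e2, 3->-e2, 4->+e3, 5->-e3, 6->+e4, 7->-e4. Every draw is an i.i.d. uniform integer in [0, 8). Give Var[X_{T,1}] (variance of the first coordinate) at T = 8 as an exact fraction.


2

Outcome values over d=0..7: [1, -1, 0, 0, 0, 0, 0, 0]
Σy = 0, Σy² = 2, M = 8
μ = 0/8 = 0,  σ² = 2/8 − (0)² = 1/4
Independent increments: Var[X_8] = 8·σ² = 8·(1/4) = 2


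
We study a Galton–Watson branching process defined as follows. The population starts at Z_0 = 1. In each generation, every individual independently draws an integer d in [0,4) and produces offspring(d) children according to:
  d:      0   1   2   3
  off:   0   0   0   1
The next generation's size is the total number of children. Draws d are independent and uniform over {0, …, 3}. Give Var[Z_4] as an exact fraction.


Outcome values over d=0..3: [0, 0, 0, 1]
Σy = 1, Σy² = 1, M = 4
μ = 1/4 = 1/4,  σ² = 1/4 − (1/4)² = 3/16
V_0 = 0, E_0 = 1
V_1 = 3/16·E_0 + (1/4)²·V_0 = 3/16;  E_1 = 1/4
V_2 = 3/16·E_1 + (1/4)²·V_1 = 15/256;  E_2 = 1/16
V_3 = 3/16·E_2 + (1/4)²·V_2 = 63/4096;  E_3 = 1/64
V_4 = 3/16·E_3 + (1/4)²·V_3 = 255/65536;  E_4 = 1/256

255/65536


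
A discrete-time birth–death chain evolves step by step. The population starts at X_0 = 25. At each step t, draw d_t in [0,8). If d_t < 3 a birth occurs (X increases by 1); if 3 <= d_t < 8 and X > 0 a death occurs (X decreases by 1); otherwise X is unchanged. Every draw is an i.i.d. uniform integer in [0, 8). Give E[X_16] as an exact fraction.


21

X can drop by at most 1 per step and X_0 = 25 > T = 16, so X_t >= 25 − t >= 9 > 0 for every t <= 16: the floor at 0 (the 'and X > 0' condition) never binds. Hence X_16 = X_0 + Σ_{t<16} Y_t with i.i.d. increments Y_t = y(d_t) ∈ {+1, −1, 0}.
Outcome values over d=0..7: [1, 1, 1, -1, -1, -1, -1, -1]
Σy = -2, Σy² = 8, M = 8
μ = -2/8 = -1/4,  σ² = 8/8 − (-1/4)² = 15/16
E[X_16] = 25 + 16·(-1/4) = 21


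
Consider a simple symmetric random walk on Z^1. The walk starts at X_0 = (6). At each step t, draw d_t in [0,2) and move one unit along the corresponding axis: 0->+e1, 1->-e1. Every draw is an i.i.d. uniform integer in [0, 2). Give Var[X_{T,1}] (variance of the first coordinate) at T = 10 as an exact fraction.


10

Outcome values over d=0..1: [1, -1]
Σy = 0, Σy² = 2, M = 2
μ = 0/2 = 0,  σ² = 2/2 − (0)² = 1
Independent increments: Var[X_10] = 10·σ² = 10·(1) = 10


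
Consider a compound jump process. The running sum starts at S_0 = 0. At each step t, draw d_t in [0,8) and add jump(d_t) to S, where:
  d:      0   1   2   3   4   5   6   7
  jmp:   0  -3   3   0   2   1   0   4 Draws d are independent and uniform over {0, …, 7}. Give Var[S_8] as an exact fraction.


Outcome values over d=0..7: [0, -3, 3, 0, 2, 1, 0, 4]
Σy = 7, Σy² = 39, M = 8
μ = 7/8 = 7/8,  σ² = 39/8 − (7/8)² = 263/64
Independent increments: Var[S_8] = 8·σ² = 8·(263/64) = 263/8

263/8


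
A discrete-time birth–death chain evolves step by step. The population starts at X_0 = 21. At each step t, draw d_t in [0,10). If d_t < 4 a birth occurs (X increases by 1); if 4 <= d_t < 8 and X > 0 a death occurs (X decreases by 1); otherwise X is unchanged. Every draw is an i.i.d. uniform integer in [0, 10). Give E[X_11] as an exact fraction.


X can drop by at most 1 per step and X_0 = 21 > T = 11, so X_t >= 21 − t >= 10 > 0 for every t <= 11: the floor at 0 (the 'and X > 0' condition) never binds. Hence X_11 = X_0 + Σ_{t<11} Y_t with i.i.d. increments Y_t = y(d_t) ∈ {+1, −1, 0}.
Outcome values over d=0..9: [1, 1, 1, 1, -1, -1, -1, -1, 0, 0]
Σy = 0, Σy² = 8, M = 10
μ = 0/10 = 0,  σ² = 8/10 − (0)² = 4/5
E[X_11] = 21 + 11·(0) = 21

21


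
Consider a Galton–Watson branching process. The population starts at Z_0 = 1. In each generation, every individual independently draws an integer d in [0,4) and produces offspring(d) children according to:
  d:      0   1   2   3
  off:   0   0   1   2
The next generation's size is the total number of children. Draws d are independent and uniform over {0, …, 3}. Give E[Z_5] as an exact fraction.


243/1024

Outcome values over d=0..3: [0, 0, 1, 2]
Σy = 3, Σy² = 5, M = 4
μ = 3/4 = 3/4,  σ² = 5/4 − (3/4)² = 11/16
E[Z_0] = 1
E[Z_1] = 3/4·E[Z_0] = 3/4
E[Z_2] = 3/4·E[Z_1] = 9/16
E[Z_3] = 3/4·E[Z_2] = 27/64
E[Z_4] = 3/4·E[Z_3] = 81/256
E[Z_5] = 3/4·E[Z_4] = 243/1024


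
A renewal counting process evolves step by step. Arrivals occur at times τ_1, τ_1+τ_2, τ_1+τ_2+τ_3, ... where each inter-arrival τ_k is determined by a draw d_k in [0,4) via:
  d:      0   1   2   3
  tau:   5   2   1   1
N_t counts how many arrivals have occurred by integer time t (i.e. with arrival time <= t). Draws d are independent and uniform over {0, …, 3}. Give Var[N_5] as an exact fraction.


391/256

Inter-arrival values over d=0..3: [5, 2, 1, 1]
Each d has probability 1/4, so the pmf of τ is: f(1) = 1/2, f(2) = 1/4, f(5) = 1/4
Let p_n(j) = P(N_n = j), with p_0 = [1]. Condition on τ_1: p_n(0) = P(τ > n), and for j >= 1, p_n(j) = Σ_{k<=n} f(k)·p_{n−k}(j−1)
p_1 = [1/2, 1/2]  (j = 0..1)
p_2 = [1/4, 1/2, 1/4]  (j = 0..2)
p_3 = [1/4, 1/4, 3/8, 1/8]  (j = 0..3)
p_4 = [1/4, 3/16, 1/4, 1/4, 1/16]  (j = 0..4)
p_5 = [0, 7/16, 5/32, 7/32, 5/32, 1/32]  (j = 0..5)
E[N_5] = Σ j·p_5(j) = 35/16;  E[N_5²] = Σ j²·p_5(j) = 101/16
Var[N_5] = 101/16 − (35/16)² = 391/256


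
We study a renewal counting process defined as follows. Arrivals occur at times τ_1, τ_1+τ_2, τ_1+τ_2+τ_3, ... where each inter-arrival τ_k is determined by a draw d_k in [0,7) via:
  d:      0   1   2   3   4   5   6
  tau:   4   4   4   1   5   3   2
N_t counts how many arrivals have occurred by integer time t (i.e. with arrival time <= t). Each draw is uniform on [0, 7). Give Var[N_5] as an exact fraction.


80084794/282475249

Inter-arrival values over d=0..6: [4, 4, 4, 1, 5, 3, 2]
Each d has probability 1/7, so the pmf of τ is: f(1) = 1/7, f(2) = 1/7, f(3) = 1/7, f(4) = 3/7, f(5) = 1/7
Let p_n(j) = P(N_n = j), with p_0 = [1]. Condition on τ_1: p_n(0) = P(τ > n), and for j >= 1, p_n(j) = Σ_{k<=n} f(k)·p_{n−k}(j−1)
p_1 = [6/7, 1/7]  (j = 0..1)
p_2 = [5/7, 13/49, 1/49]  (j = 0..2)
p_3 = [4/7, 18/49, 20/343, 1/343]  (j = 0..3)
p_4 = [1/7, 36/49, 38/343, 27/2401, 1/2401]  (j = 0..4)
p_5 = [0, 5/7, 88/343, 65/2401, 34/16807, 1/16807]  (j = 0..5)
E[N_5] = Σ j·p_5(j) = 22135/16807;  E[N_5²] = Σ j²·p_5(j) = 33917/16807
Var[N_5] = 33917/16807 − (22135/16807)² = 80084794/282475249


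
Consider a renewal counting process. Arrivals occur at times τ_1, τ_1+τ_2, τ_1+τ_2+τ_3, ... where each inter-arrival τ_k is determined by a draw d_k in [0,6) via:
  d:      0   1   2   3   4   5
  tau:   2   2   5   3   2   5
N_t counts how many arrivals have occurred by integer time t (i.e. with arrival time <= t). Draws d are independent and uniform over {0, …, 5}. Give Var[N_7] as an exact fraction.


611/1296

Inter-arrival values over d=0..5: [2, 2, 5, 3, 2, 5]
Each d has probability 1/6, so the pmf of τ is: f(2) = 1/2, f(3) = 1/6, f(5) = 1/3
Let p_n(j) = P(N_n = j), with p_0 = [1]. Condition on τ_1: p_n(0) = P(τ > n), and for j >= 1, p_n(j) = Σ_{k<=n} f(k)·p_{n−k}(j−1)
p_1 = [1]  (j = 0)
p_2 = [1/2, 1/2]  (j = 0..1)
p_3 = [1/3, 2/3]  (j = 0..1)
p_4 = [1/3, 5/12, 1/4]  (j = 0..2)
p_5 = [0, 7/12, 5/12]  (j = 0..2)
p_6 = [0, 5/9, 23/72, 1/8]  (j = 0..3)
p_7 = [0, 2/9, 19/36, 1/4]  (j = 0..3)
E[N_7] = Σ j·p_7(j) = 73/36;  E[N_7²] = Σ j²·p_7(j) = 55/12
Var[N_7] = 55/12 − (73/36)² = 611/1296


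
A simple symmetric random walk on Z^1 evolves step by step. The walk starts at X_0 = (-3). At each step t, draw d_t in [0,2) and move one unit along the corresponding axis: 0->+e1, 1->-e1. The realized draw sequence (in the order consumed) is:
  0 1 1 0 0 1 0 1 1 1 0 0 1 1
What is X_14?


(-5)

t=0: X=(-3), d=0 → +e1, X_1=(-2)
t=1: X=(-2), d=1 → -e1, X_2=(-3)
t=2: X=(-3), d=1 → -e1, X_3=(-4)
t=3: X=(-4), d=0 → +e1, X_4=(-3)
t=4: X=(-3), d=0 → +e1, X_5=(-2)
t=5: X=(-2), d=1 → -e1, X_6=(-3)
t=6: X=(-3), d=0 → +e1, X_7=(-2)
t=7: X=(-2), d=1 → -e1, X_8=(-3)
t=8: X=(-3), d=1 → -e1, X_9=(-4)
t=9: X=(-4), d=1 → -e1, X_10=(-5)
t=10: X=(-5), d=0 → +e1, X_11=(-4)
t=11: X=(-4), d=0 → +e1, X_12=(-3)
t=12: X=(-3), d=1 → -e1, X_13=(-4)
t=13: X=(-4), d=1 → -e1, X_14=(-5)


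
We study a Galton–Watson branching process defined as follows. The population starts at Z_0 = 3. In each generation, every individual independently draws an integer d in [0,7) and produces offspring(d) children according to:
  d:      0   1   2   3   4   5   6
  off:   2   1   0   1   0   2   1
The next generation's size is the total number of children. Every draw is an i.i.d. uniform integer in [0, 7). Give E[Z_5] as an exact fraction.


Outcome values over d=0..6: [2, 1, 0, 1, 0, 2, 1]
Σy = 7, Σy² = 11, M = 7
μ = 7/7 = 1,  σ² = 11/7 − (1)² = 4/7
E[Z_0] = 3
E[Z_1] = 1·E[Z_0] = 3
E[Z_2] = 1·E[Z_1] = 3
E[Z_3] = 1·E[Z_2] = 3
E[Z_4] = 1·E[Z_3] = 3
E[Z_5] = 1·E[Z_4] = 3

3


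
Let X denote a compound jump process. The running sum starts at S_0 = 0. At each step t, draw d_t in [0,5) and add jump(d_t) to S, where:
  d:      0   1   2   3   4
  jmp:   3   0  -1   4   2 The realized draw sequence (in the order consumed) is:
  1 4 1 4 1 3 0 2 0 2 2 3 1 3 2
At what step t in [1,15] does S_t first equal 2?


t=0: S=0, d=1, jump=0, S_1=0
t=1: S=0, d=4, jump=2, S_2=2
t=2: S=2, d=1, jump=0, S_3=2
t=3: S=2, d=4, jump=2, S_4=4
t=4: S=4, d=1, jump=0, S_5=4
t=5: S=4, d=3, jump=4, S_6=8
t=6: S=8, d=0, jump=3, S_7=11
t=7: S=11, d=2, jump=-1, S_8=10
t=8: S=10, d=0, jump=3, S_9=13
t=9: S=13, d=2, jump=-1, S_10=12
t=10: S=12, d=2, jump=-1, S_11=11
t=11: S=11, d=3, jump=4, S_12=15
t=12: S=15, d=1, jump=0, S_13=15
t=13: S=15, d=3, jump=4, S_14=19
t=14: S=19, d=2, jump=-1, S_15=18

2


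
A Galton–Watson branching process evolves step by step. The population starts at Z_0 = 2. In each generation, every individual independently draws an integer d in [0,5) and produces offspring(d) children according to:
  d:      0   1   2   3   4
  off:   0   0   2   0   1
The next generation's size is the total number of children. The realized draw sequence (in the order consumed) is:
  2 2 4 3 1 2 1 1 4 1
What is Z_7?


0

gen 0: Z_0=2, draws=[2, 2], offspring=[2, 2], Z_1=4
gen 1: Z_1=4, draws=[4, 3, 1, 2], offspring=[1, 0, 0, 2], Z_2=3
gen 2: Z_2=3, draws=[1, 1, 4], offspring=[0, 0, 1], Z_3=1
gen 3: Z_3=1, draws=[1], offspring=[0], Z_4=0
gen 4: Z_4=0, draws=[], offspring=[], Z_5=0
gen 5: Z_5=0, draws=[], offspring=[], Z_6=0
gen 6: Z_6=0, draws=[], offspring=[], Z_7=0


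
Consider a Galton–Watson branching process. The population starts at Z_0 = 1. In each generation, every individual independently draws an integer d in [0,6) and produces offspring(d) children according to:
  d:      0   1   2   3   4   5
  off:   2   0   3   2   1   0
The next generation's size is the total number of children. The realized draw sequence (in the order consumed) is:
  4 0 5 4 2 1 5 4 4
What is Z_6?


gen 0: Z_0=1, draws=[4], offspring=[1], Z_1=1
gen 1: Z_1=1, draws=[0], offspring=[2], Z_2=2
gen 2: Z_2=2, draws=[5, 4], offspring=[0, 1], Z_3=1
gen 3: Z_3=1, draws=[2], offspring=[3], Z_4=3
gen 4: Z_4=3, draws=[1, 5, 4], offspring=[0, 0, 1], Z_5=1
gen 5: Z_5=1, draws=[4], offspring=[1], Z_6=1

1


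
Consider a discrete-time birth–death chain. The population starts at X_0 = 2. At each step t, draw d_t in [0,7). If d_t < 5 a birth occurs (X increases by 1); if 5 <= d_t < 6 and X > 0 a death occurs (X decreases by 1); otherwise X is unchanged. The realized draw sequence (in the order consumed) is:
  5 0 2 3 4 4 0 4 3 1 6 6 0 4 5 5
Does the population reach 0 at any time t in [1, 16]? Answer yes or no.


no

t=0: X=2, d=5 → death, X_1=1
t=1: X=1, d=0 → birth, X_2=2
t=2: X=2, d=2 → birth, X_3=3
t=3: X=3, d=3 → birth, X_4=4
t=4: X=4, d=4 → birth, X_5=5
t=5: X=5, d=4 → birth, X_6=6
t=6: X=6, d=0 → birth, X_7=7
t=7: X=7, d=4 → birth, X_8=8
t=8: X=8, d=3 → birth, X_9=9
t=9: X=9, d=1 → birth, X_10=10
t=10: X=10, d=6 → hold, X_11=10
t=11: X=10, d=6 → hold, X_12=10
t=12: X=10, d=0 → birth, X_13=11
t=13: X=11, d=4 → birth, X_14=12
t=14: X=12, d=5 → death, X_15=11
t=15: X=11, d=5 → death, X_16=10


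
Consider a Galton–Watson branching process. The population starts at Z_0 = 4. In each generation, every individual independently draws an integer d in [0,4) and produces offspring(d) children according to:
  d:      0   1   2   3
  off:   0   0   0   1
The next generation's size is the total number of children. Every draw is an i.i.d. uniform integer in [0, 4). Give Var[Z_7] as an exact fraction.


16383/67108864

Outcome values over d=0..3: [0, 0, 0, 1]
Σy = 1, Σy² = 1, M = 4
μ = 1/4 = 1/4,  σ² = 1/4 − (1/4)² = 3/16
V_0 = 0, E_0 = 4
V_1 = 3/16·E_0 + (1/4)²·V_0 = 3/4;  E_1 = 1
V_2 = 3/16·E_1 + (1/4)²·V_1 = 15/64;  E_2 = 1/4
V_3 = 3/16·E_2 + (1/4)²·V_2 = 63/1024;  E_3 = 1/16
V_4 = 3/16·E_3 + (1/4)²·V_3 = 255/16384;  E_4 = 1/64
V_5 = 3/16·E_4 + (1/4)²·V_4 = 1023/262144;  E_5 = 1/256
V_6 = 3/16·E_5 + (1/4)²·V_5 = 4095/4194304;  E_6 = 1/1024
V_7 = 3/16·E_6 + (1/4)²·V_6 = 16383/67108864;  E_7 = 1/4096


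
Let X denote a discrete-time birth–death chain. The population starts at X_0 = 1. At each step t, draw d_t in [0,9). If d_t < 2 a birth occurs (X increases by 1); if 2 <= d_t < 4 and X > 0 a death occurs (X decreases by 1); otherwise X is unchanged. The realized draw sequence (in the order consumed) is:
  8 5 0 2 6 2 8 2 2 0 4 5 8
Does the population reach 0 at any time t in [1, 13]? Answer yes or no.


yes

t=0: X=1, d=8 → hold, X_1=1
t=1: X=1, d=5 → hold, X_2=1
t=2: X=1, d=0 → birth, X_3=2
t=3: X=2, d=2 → death, X_4=1
t=4: X=1, d=6 → hold, X_5=1
t=5: X=1, d=2 → death, X_6=0
t=6: X=0, d=8 → hold, X_7=0
t=7: X=0, d=2 → hold, X_8=0
t=8: X=0, d=2 → hold, X_9=0
t=9: X=0, d=0 → birth, X_10=1
t=10: X=1, d=4 → hold, X_11=1
t=11: X=1, d=5 → hold, X_12=1
t=12: X=1, d=8 → hold, X_13=1


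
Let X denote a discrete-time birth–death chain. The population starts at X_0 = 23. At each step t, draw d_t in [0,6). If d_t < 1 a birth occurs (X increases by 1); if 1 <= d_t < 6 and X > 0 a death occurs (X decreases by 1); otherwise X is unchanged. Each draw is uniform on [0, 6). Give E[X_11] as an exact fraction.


47/3

X can drop by at most 1 per step and X_0 = 23 > T = 11, so X_t >= 23 − t >= 12 > 0 for every t <= 11: the floor at 0 (the 'and X > 0' condition) never binds. Hence X_11 = X_0 + Σ_{t<11} Y_t with i.i.d. increments Y_t = y(d_t) ∈ {+1, −1, 0}.
Outcome values over d=0..5: [1, -1, -1, -1, -1, -1]
Σy = -4, Σy² = 6, M = 6
μ = -4/6 = -2/3,  σ² = 6/6 − (-2/3)² = 5/9
E[X_11] = 23 + 11·(-2/3) = 47/3


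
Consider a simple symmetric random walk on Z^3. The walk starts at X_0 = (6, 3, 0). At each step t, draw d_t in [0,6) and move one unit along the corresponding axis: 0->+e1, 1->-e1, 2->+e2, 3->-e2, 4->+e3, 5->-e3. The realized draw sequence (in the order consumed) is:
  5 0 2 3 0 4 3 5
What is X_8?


(8, 2, -1)

t=0: X=(6, 3, 0), d=5 → -e3, X_1=(6, 3, -1)
t=1: X=(6, 3, -1), d=0 → +e1, X_2=(7, 3, -1)
t=2: X=(7, 3, -1), d=2 → +e2, X_3=(7, 4, -1)
t=3: X=(7, 4, -1), d=3 → -e2, X_4=(7, 3, -1)
t=4: X=(7, 3, -1), d=0 → +e1, X_5=(8, 3, -1)
t=5: X=(8, 3, -1), d=4 → +e3, X_6=(8, 3, 0)
t=6: X=(8, 3, 0), d=3 → -e2, X_7=(8, 2, 0)
t=7: X=(8, 2, 0), d=5 → -e3, X_8=(8, 2, -1)


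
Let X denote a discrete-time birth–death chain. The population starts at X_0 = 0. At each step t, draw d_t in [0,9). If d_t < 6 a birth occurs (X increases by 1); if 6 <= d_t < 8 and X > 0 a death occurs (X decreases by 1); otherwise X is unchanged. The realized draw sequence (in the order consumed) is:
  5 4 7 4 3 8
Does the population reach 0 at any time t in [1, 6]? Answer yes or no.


no

t=0: X=0, d=5 → birth, X_1=1
t=1: X=1, d=4 → birth, X_2=2
t=2: X=2, d=7 → death, X_3=1
t=3: X=1, d=4 → birth, X_4=2
t=4: X=2, d=3 → birth, X_5=3
t=5: X=3, d=8 → hold, X_6=3


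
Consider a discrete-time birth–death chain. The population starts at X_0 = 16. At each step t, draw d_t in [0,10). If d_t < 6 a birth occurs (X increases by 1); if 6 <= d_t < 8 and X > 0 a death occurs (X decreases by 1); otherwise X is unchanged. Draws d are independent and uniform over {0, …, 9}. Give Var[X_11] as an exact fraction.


176/25

X can drop by at most 1 per step and X_0 = 16 > T = 11, so X_t >= 16 − t >= 5 > 0 for every t <= 11: the floor at 0 (the 'and X > 0' condition) never binds. Hence X_11 = X_0 + Σ_{t<11} Y_t with i.i.d. increments Y_t = y(d_t) ∈ {+1, −1, 0}.
Outcome values over d=0..9: [1, 1, 1, 1, 1, 1, -1, -1, 0, 0]
Σy = 4, Σy² = 8, M = 10
μ = 4/10 = 2/5,  σ² = 8/10 − (2/5)² = 16/25
Independent increments: Var[X_11] = 11·σ² = 11·(16/25) = 176/25


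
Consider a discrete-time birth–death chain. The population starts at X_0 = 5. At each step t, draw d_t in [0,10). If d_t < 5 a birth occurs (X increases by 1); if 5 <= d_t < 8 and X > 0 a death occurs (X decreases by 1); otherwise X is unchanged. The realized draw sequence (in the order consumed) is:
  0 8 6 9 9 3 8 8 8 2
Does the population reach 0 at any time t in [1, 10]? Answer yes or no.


t=0: X=5, d=0 → birth, X_1=6
t=1: X=6, d=8 → hold, X_2=6
t=2: X=6, d=6 → death, X_3=5
t=3: X=5, d=9 → hold, X_4=5
t=4: X=5, d=9 → hold, X_5=5
t=5: X=5, d=3 → birth, X_6=6
t=6: X=6, d=8 → hold, X_7=6
t=7: X=6, d=8 → hold, X_8=6
t=8: X=6, d=8 → hold, X_9=6
t=9: X=6, d=2 → birth, X_10=7

no


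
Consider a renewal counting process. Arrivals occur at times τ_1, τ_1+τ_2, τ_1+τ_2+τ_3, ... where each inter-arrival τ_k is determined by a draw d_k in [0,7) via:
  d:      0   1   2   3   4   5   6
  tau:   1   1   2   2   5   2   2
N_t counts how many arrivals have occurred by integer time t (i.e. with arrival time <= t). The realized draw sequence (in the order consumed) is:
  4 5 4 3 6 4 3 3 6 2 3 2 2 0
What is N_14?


draw d_1=4: τ_1=5, arrival time A_1=5
draw d_2=5: τ_2=2, arrival time A_2=7
draw d_3=4: τ_3=5, arrival time A_3=12
draw d_4=3: τ_4=2, arrival time A_4=14
draw d_5=6: τ_5=2, arrival time A_5=16
draw d_6=4: τ_6=5, arrival time A_6=21
draw d_7=3: τ_7=2, arrival time A_7=23
draw d_8=3: τ_8=2, arrival time A_8=25
draw d_9=6: τ_9=2, arrival time A_9=27
draw d_10=2: τ_10=2, arrival time A_10=29
draw d_11=3: τ_11=2, arrival time A_11=31
draw d_12=2: τ_12=2, arrival time A_12=33
draw d_13=2: τ_13=2, arrival time A_13=35
draw d_14=0: τ_14=1, arrival time A_14=36
N_t over t=0..14: 0:0 1:0 2:0 3:0 4:0 5:1 6:1 7:2 8:2 9:2 10:2 11:2 12:3 13:3 14:4

4


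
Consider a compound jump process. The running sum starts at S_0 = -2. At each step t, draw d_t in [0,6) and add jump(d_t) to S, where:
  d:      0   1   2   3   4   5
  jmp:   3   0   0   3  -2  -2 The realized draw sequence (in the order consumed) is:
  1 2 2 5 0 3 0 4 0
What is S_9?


t=0: S=-2, d=1, jump=0, S_1=-2
t=1: S=-2, d=2, jump=0, S_2=-2
t=2: S=-2, d=2, jump=0, S_3=-2
t=3: S=-2, d=5, jump=-2, S_4=-4
t=4: S=-4, d=0, jump=3, S_5=-1
t=5: S=-1, d=3, jump=3, S_6=2
t=6: S=2, d=0, jump=3, S_7=5
t=7: S=5, d=4, jump=-2, S_8=3
t=8: S=3, d=0, jump=3, S_9=6

6


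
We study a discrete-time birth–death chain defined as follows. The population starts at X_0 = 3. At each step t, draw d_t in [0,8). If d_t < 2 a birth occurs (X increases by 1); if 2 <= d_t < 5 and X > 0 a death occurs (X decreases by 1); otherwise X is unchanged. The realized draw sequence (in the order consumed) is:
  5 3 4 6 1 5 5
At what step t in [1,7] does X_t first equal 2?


t=0: X=3, d=5 → hold, X_1=3
t=1: X=3, d=3 → death, X_2=2
t=2: X=2, d=4 → death, X_3=1
t=3: X=1, d=6 → hold, X_4=1
t=4: X=1, d=1 → birth, X_5=2
t=5: X=2, d=5 → hold, X_6=2
t=6: X=2, d=5 → hold, X_7=2

2


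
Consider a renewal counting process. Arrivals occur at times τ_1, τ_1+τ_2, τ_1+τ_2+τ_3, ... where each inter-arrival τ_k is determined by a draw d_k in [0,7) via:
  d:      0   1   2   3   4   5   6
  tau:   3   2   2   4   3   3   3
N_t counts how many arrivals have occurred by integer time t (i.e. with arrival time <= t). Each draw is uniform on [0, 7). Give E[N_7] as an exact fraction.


Inter-arrival values over d=0..6: [3, 2, 2, 4, 3, 3, 3]
Each d has probability 1/7, so the pmf of τ is: f(2) = 2/7, f(3) = 4/7, f(4) = 1/7
Renewal equation for m(n) = E[N_n]: condition on τ_1 = k (if k <= n, one arrival plus a fresh copy on the remaining n−k steps): m(n) = F(n) + Σ_{k<=n} f(k)·m(n−k), where F(n) = P(τ <= n) and m(0) = 0
m(1) = F(1) = 0
m(2) = F(2) = 2/7
m(3) = F(3) = 6/7
m(4) = F(4) + f(2)·m(2) = 1 + 2/7·2/7 = 53/49
m(5) = F(5) + f(2)·m(3) + f(3)·m(2) = 1 + 2/7·6/7 + 4/7·2/7 = 69/49
m(6) = F(6) + f(2)·m(4) + f(3)·m(3) + f(4)·m(2) = 1 + 2/7·53/49 + 4/7·6/7 + 1/7·2/7 = 631/343
m(7) = F(7) + f(2)·m(5) + f(3)·m(4) + f(4)·m(3) = 1 + 2/7·69/49 + 4/7·53/49 + 1/7·6/7 = 15/7
E[N_7] = m(7) = 15/7

15/7


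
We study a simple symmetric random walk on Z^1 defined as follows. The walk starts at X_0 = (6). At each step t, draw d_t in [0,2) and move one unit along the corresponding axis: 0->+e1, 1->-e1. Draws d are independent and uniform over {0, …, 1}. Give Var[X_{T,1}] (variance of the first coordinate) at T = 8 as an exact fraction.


8

Outcome values over d=0..1: [1, -1]
Σy = 0, Σy² = 2, M = 2
μ = 0/2 = 0,  σ² = 2/2 − (0)² = 1
Independent increments: Var[X_8] = 8·σ² = 8·(1) = 8


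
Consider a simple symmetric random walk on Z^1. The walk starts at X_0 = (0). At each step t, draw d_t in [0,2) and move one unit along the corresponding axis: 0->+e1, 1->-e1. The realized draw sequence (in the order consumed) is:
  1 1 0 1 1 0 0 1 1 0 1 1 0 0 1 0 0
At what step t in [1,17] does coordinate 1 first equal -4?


12

t=0: X=(0), d=1 → -e1, X_1=(-1)
t=1: X=(-1), d=1 → -e1, X_2=(-2)
t=2: X=(-2), d=0 → +e1, X_3=(-1)
t=3: X=(-1), d=1 → -e1, X_4=(-2)
t=4: X=(-2), d=1 → -e1, X_5=(-3)
t=5: X=(-3), d=0 → +e1, X_6=(-2)
t=6: X=(-2), d=0 → +e1, X_7=(-1)
t=7: X=(-1), d=1 → -e1, X_8=(-2)
t=8: X=(-2), d=1 → -e1, X_9=(-3)
t=9: X=(-3), d=0 → +e1, X_10=(-2)
t=10: X=(-2), d=1 → -e1, X_11=(-3)
t=11: X=(-3), d=1 → -e1, X_12=(-4)
t=12: X=(-4), d=0 → +e1, X_13=(-3)
t=13: X=(-3), d=0 → +e1, X_14=(-2)
t=14: X=(-2), d=1 → -e1, X_15=(-3)
t=15: X=(-3), d=0 → +e1, X_16=(-2)
t=16: X=(-2), d=0 → +e1, X_17=(-1)


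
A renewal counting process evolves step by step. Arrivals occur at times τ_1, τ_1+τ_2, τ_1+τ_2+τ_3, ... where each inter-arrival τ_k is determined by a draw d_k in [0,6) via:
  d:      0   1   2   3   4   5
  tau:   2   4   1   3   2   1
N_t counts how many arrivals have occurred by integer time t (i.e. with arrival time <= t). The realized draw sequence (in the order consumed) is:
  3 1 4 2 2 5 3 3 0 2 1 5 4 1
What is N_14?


6

draw d_1=3: τ_1=3, arrival time A_1=3
draw d_2=1: τ_2=4, arrival time A_2=7
draw d_3=4: τ_3=2, arrival time A_3=9
draw d_4=2: τ_4=1, arrival time A_4=10
draw d_5=2: τ_5=1, arrival time A_5=11
draw d_6=5: τ_6=1, arrival time A_6=12
draw d_7=3: τ_7=3, arrival time A_7=15
draw d_8=3: τ_8=3, arrival time A_8=18
draw d_9=0: τ_9=2, arrival time A_9=20
draw d_10=2: τ_10=1, arrival time A_10=21
draw d_11=1: τ_11=4, arrival time A_11=25
draw d_12=5: τ_12=1, arrival time A_12=26
draw d_13=4: τ_13=2, arrival time A_13=28
draw d_14=1: τ_14=4, arrival time A_14=32
N_t over t=0..14: 0:0 1:0 2:0 3:1 4:1 5:1 6:1 7:2 8:2 9:3 10:4 11:5 12:6 13:6 14:6


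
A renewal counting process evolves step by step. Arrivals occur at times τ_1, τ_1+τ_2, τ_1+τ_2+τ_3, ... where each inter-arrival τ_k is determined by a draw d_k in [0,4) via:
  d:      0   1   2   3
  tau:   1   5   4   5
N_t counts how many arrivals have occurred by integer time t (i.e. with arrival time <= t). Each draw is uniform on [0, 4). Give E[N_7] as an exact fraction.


26453/16384

Inter-arrival values over d=0..3: [1, 5, 4, 5]
Each d has probability 1/4, so the pmf of τ is: f(1) = 1/4, f(4) = 1/4, f(5) = 1/2
Renewal equation for m(n) = E[N_n]: condition on τ_1 = k (if k <= n, one arrival plus a fresh copy on the remaining n−k steps): m(n) = F(n) + Σ_{k<=n} f(k)·m(n−k), where F(n) = P(τ <= n) and m(0) = 0
m(1) = F(1) = 1/4
m(2) = F(2) + f(1)·m(1) = 1/4 + 1/4·1/4 = 5/16
m(3) = F(3) + f(1)·m(2) = 1/4 + 1/4·5/16 = 21/64
m(4) = F(4) + f(1)·m(3) = 1/2 + 1/4·21/64 = 149/256
m(5) = F(5) + f(1)·m(4) + f(4)·m(1) = 1 + 1/4·149/256 + 1/4·1/4 = 1237/1024
m(6) = F(6) + f(1)·m(5) + f(4)·m(2) + f(5)·m(1) = 1 + 1/4·1237/1024 + 1/4·5/16 + 1/2·1/4 = 6165/4096
m(7) = F(7) + f(1)·m(6) + f(4)·m(3) + f(5)·m(2) = 1 + 1/4·6165/4096 + 1/4·21/64 + 1/2·5/16 = 26453/16384
E[N_7] = m(7) = 26453/16384


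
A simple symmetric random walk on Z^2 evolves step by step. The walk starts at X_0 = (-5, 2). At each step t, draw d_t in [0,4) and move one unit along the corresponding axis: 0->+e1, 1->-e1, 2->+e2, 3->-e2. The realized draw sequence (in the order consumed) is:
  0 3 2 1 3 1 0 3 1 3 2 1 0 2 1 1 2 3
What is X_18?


t=0: X=(-5, 2), d=0 → +e1, X_1=(-4, 2)
t=1: X=(-4, 2), d=3 → -e2, X_2=(-4, 1)
t=2: X=(-4, 1), d=2 → +e2, X_3=(-4, 2)
t=3: X=(-4, 2), d=1 → -e1, X_4=(-5, 2)
t=4: X=(-5, 2), d=3 → -e2, X_5=(-5, 1)
t=5: X=(-5, 1), d=1 → -e1, X_6=(-6, 1)
t=6: X=(-6, 1), d=0 → +e1, X_7=(-5, 1)
t=7: X=(-5, 1), d=3 → -e2, X_8=(-5, 0)
t=8: X=(-5, 0), d=1 → -e1, X_9=(-6, 0)
t=9: X=(-6, 0), d=3 → -e2, X_10=(-6, -1)
t=10: X=(-6, -1), d=2 → +e2, X_11=(-6, 0)
t=11: X=(-6, 0), d=1 → -e1, X_12=(-7, 0)
t=12: X=(-7, 0), d=0 → +e1, X_13=(-6, 0)
t=13: X=(-6, 0), d=2 → +e2, X_14=(-6, 1)
t=14: X=(-6, 1), d=1 → -e1, X_15=(-7, 1)
t=15: X=(-7, 1), d=1 → -e1, X_16=(-8, 1)
t=16: X=(-8, 1), d=2 → +e2, X_17=(-8, 2)
t=17: X=(-8, 2), d=3 → -e2, X_18=(-8, 1)

(-8, 1)


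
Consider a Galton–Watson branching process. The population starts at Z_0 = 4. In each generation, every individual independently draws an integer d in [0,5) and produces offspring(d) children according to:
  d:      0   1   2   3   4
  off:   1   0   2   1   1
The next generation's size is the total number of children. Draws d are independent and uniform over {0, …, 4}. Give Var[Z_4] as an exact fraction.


32/5

Outcome values over d=0..4: [1, 0, 2, 1, 1]
Σy = 5, Σy² = 7, M = 5
μ = 5/5 = 1,  σ² = 7/5 − (1)² = 2/5
V_0 = 0, E_0 = 4
V_1 = 2/5·E_0 + (1)²·V_0 = 8/5;  E_1 = 4
V_2 = 2/5·E_1 + (1)²·V_1 = 16/5;  E_2 = 4
V_3 = 2/5·E_2 + (1)²·V_2 = 24/5;  E_3 = 4
V_4 = 2/5·E_3 + (1)²·V_3 = 32/5;  E_4 = 4


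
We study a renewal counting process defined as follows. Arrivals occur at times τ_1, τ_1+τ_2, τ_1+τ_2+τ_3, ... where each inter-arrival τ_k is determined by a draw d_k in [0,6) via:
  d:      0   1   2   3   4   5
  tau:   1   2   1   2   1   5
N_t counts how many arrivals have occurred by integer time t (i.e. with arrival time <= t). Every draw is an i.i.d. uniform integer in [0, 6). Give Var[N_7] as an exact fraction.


2470607/1327104

Inter-arrival values over d=0..5: [1, 2, 1, 2, 1, 5]
Each d has probability 1/6, so the pmf of τ is: f(1) = 1/2, f(2) = 1/3, f(5) = 1/6
Let p_n(j) = P(N_n = j), with p_0 = [1]. Condition on τ_1: p_n(0) = P(τ > n), and for j >= 1, p_n(j) = Σ_{k<=n} f(k)·p_{n−k}(j−1)
p_1 = [1/2, 1/2]  (j = 0..1)
p_2 = [1/6, 7/12, 1/4]  (j = 0..2)
p_3 = [1/6, 1/4, 11/24, 1/8]  (j = 0..3)
p_4 = [1/6, 5/36, 23/72, 5/16, 1/16]  (j = 0..4)
p_5 = [0, 11/36, 11/72, 5/16, 19/96, 1/32]  (j = 0..5)
p_6 = [0, 5/36, 61/216, 79/432, 25/96, 23/192, 1/64]  (j = 0..6)
p_7 = [0, 1/36, 29/108, 101/432, 169/864, 113/576, 9/128, 1/128]  (j = 0..7)
E[N_7] = Σ j·p_7(j) = 4039/1152;  E[N_7²] = Σ j²·p_7(j) = 48917/3456
Var[N_7] = 48917/3456 − (4039/1152)² = 2470607/1327104


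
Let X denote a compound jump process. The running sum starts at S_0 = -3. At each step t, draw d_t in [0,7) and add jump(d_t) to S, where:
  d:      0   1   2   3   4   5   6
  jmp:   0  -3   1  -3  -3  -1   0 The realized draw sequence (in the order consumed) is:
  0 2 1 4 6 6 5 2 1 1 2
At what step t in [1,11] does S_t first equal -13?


11

t=0: S=-3, d=0, jump=0, S_1=-3
t=1: S=-3, d=2, jump=1, S_2=-2
t=2: S=-2, d=1, jump=-3, S_3=-5
t=3: S=-5, d=4, jump=-3, S_4=-8
t=4: S=-8, d=6, jump=0, S_5=-8
t=5: S=-8, d=6, jump=0, S_6=-8
t=6: S=-8, d=5, jump=-1, S_7=-9
t=7: S=-9, d=2, jump=1, S_8=-8
t=8: S=-8, d=1, jump=-3, S_9=-11
t=9: S=-11, d=1, jump=-3, S_10=-14
t=10: S=-14, d=2, jump=1, S_11=-13
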